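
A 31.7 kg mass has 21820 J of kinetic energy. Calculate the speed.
v = √(2·KE/m) = √(2·21820/31.7) = 37.1 m/s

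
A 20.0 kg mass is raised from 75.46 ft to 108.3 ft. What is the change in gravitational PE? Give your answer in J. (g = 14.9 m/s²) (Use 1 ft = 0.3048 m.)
Convert to SI: m = 20.0 kg, Δh = 10.0096 m
ΔPE = mgΔh = (20.0)(14.9)(10.0096) = 2983 J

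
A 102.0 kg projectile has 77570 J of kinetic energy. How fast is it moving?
v = √(2·KE/m) = √(2·77570/102.0) = 39.0 m/s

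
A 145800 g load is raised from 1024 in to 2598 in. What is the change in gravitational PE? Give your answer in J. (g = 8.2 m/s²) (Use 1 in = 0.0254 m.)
Convert to SI: m = 145.8 kg, Δh = 39.9796 m
ΔPE = mgΔh = (145.8)(8.2)(39.9796) = 47800 J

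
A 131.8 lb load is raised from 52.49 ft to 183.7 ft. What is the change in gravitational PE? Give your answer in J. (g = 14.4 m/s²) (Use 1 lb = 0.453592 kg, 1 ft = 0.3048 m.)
Convert to SI: m = 59.7834 kg, Δh = 39.9928 m
ΔPE = mgΔh = (59.7834)(14.4)(39.9928) = 34430 J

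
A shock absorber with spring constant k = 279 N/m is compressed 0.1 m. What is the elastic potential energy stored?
PE = ½kx² = ½(279)(0.1)² = 1.395 J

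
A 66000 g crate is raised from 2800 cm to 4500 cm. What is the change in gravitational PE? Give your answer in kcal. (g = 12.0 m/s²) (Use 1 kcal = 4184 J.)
Convert to SI: m = 66.0 kg, Δh = 17.0 m
ΔPE = mgΔh = (66.0)(12.0)(17.0) = 13464.0 J = 3.218 kcal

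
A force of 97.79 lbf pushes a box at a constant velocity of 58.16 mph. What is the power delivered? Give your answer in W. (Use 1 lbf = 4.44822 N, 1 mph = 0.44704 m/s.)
Convert to SI: F = 434.991 N, v = 25.9998 m/s
P = Fv = (434.991)(25.9998) = 11310 W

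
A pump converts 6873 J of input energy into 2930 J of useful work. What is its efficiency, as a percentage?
η = W_out/W_in = 2930/6873 = 42.63%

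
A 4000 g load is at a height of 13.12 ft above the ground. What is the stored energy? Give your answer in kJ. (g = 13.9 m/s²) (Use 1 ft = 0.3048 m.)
Convert to SI: m = 4.0 kg, h = 3.99898 m
PE = mgh = (4.0)(13.9)(3.99898) = 222.343 J = 0.2223 kJ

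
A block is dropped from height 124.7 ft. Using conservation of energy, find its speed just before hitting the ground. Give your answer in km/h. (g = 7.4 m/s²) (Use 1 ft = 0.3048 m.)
Convert to SI: h = 38.0086 m
mgh = ½mv² ⇒ v = √(2gh) = √(2·7.4·38.0086) = 23.7176 m/s = 85.38 km/h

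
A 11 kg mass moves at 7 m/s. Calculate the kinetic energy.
KE = ½mv² = ½(11)(7)² = 269.5 J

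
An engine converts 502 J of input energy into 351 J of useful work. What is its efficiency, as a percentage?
η = W_out/W_in = 351/502 = 69.92%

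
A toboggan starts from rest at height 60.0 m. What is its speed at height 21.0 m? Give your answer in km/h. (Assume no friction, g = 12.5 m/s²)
mgh₁ = mgh₂ + ½mv² ⇒ v = √(2g(h₁−h₂)) = √(2·12.5·39.0) = 31.225 m/s = 112.4 km/h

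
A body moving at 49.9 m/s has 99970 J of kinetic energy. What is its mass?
m = 2·KE/v² = 2·99970/(49.9)² = 80.3 kg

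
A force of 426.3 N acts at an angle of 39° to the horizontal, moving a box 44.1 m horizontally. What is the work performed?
W = F·d·cosθ = (426.3)(44.1)cos(39°) = 14610 J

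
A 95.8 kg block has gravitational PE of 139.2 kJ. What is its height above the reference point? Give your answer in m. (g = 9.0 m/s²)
Convert to SI: m = 95.8 kg, PE = 139200 J
h = PE/(mg) = 139200/(95.8·9.0) = 161.4 m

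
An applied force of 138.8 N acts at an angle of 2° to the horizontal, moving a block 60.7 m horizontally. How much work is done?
W = F·d·cosθ = (138.8)(60.7)cos(2°) = 8420 J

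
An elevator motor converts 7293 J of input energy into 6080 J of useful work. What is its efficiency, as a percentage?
η = W_out/W_in = 6080/7293 = 83.37%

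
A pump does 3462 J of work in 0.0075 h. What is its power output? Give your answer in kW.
Convert to SI: W = 3462.0 J, t = 27.0 s
P = W/t = 3462.0/27.0 = 128.222 W = 0.1282 kW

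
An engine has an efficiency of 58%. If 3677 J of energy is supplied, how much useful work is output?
W_out = η·W_in = 0.58·3677 = 2132.66 J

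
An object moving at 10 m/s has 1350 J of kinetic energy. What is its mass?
m = 2·KE/v² = 2·1350/(10)² = 27.0 kg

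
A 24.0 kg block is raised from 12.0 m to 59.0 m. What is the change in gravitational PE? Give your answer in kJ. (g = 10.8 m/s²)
ΔPE = mgΔh = (24.0)(10.8)(47.0) = 12182.4 J = 12.18 kJ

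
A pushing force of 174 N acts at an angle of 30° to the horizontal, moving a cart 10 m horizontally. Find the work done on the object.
W = F·d·cosθ = (174)(10)cos(30°) = 1507 J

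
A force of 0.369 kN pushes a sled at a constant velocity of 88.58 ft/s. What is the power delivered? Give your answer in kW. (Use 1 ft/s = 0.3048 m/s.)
Convert to SI: F = 369.0 N, v = 26.9992 m/s
P = Fv = (369.0)(26.9992) = 9962.7 W = 9.963 kW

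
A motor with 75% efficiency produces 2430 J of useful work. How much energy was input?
W_in = W_out/η = 2430/0.75 = 3240 J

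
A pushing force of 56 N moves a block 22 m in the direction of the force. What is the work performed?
W = F·d = (56)(22) = 1232 J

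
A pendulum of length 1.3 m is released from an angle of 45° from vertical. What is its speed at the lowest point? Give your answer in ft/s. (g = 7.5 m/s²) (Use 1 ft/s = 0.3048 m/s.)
h = L(1 − cosθ) = 1.3(1 − cos45°) = 0.380761 m
v = √(2gh) = √(2·7.5·0.380761) = 2.38986 m/s = 7.841 ft/s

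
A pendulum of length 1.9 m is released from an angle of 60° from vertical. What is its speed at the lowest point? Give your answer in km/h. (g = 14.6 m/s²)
h = L(1 − cosθ) = 1.9(1 − cos60°) = 0.95 m
v = √(2gh) = √(2·14.6·0.95) = 5.26688 m/s = 18.96 km/h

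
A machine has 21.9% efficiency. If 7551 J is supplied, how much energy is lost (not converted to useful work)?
W_lost = W_in(1 − η) = 7551·(1 − 0.219) = 5897 J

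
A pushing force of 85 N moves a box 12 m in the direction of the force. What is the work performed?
W = F·d = (85)(12) = 1020 J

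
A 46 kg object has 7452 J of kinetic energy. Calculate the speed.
v = √(2·KE/m) = √(2·7452/46) = 18.0 m/s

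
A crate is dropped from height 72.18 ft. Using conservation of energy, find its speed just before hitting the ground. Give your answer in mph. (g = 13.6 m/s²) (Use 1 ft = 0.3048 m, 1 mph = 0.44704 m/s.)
Convert to SI: h = 22.0005 m
mgh = ½mv² ⇒ v = √(2gh) = √(2·13.6·22.0005) = 24.4625 m/s = 54.72 mph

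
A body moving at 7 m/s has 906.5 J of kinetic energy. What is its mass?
m = 2·KE/v² = 2·906.5/(7)² = 37.0 kg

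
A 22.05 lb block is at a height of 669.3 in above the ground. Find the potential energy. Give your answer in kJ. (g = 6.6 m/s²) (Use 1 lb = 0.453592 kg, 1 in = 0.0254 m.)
Convert to SI: m = 10.0017 kg, h = 17.0002 m
PE = mgh = (10.0017)(6.6)(17.0002) = 1122.21 J = 1.122 kJ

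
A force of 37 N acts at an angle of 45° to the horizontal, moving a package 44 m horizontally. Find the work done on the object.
W = F·d·cosθ = (37)(44)cos(45°) = 1151 J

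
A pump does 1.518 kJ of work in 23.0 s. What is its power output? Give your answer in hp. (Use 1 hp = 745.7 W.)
Convert to SI: W = 1518.0 J, t = 23.0 s
P = W/t = 1518.0/23.0 = 66.0 W = 0.08851 hp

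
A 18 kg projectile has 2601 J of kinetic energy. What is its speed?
v = √(2·KE/m) = √(2·2601/18) = 17.0 m/s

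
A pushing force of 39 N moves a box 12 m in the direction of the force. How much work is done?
W = F·d = (39)(12) = 468.0 J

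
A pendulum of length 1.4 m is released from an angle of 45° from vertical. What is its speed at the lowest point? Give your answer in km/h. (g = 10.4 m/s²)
h = L(1 − cosθ) = 1.4(1 − cos45°) = 0.410051 m
v = √(2gh) = √(2·10.4·0.410051) = 2.92045 m/s = 10.51 km/h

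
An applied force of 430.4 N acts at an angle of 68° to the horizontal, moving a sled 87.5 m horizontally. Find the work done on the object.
W = F·d·cosθ = (430.4)(87.5)cos(68°) = 14110 J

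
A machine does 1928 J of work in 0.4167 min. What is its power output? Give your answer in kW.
Convert to SI: W = 1928.0 J, t = 25.002 s
P = W/t = 1928.0/25.002 = 77.1138 W = 0.07711 kW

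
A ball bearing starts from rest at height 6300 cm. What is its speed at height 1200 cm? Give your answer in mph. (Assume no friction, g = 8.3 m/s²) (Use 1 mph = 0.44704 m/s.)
Convert to SI: h₁−h₂ = 51.0 m
mgh₁ = mgh₂ + ½mv² ⇒ v = √(2g(h₁−h₂)) = √(2·8.3·51.0) = 29.0964 m/s = 65.09 mph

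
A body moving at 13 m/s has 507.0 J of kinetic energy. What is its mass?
m = 2·KE/v² = 2·507.0/(13)² = 6.0 kg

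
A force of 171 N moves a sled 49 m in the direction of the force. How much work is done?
W = F·d = (171)(49) = 8379 J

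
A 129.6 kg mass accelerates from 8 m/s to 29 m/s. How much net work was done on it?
W = ΔKE = ½m(v₂² − v₁²) = ½(129.6)(29² − 8²) = 50349.6 J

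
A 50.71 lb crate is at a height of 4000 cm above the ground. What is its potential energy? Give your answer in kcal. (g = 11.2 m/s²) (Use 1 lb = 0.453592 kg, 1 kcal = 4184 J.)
Convert to SI: m = 23.0017 kg, h = 40.0 m
PE = mgh = (23.0017)(11.2)(40.0) = 10304.7 J = 2.463 kcal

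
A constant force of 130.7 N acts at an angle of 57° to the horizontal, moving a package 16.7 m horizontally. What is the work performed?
W = F·d·cosθ = (130.7)(16.7)cos(57°) = 1189 J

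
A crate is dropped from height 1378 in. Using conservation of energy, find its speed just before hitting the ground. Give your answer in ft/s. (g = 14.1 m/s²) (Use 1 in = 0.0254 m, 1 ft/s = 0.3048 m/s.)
Convert to SI: h = 35.0012 m
mgh = ½mv² ⇒ v = √(2gh) = √(2·14.1·35.0012) = 31.4171 m/s = 103.1 ft/s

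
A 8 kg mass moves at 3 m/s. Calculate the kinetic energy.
KE = ½mv² = ½(8)(3)² = 36.0 J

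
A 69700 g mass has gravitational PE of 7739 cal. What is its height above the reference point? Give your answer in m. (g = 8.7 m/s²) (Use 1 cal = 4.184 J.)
Convert to SI: m = 69.7 kg, PE = 32380.0 J
h = PE/(mg) = 32380.0/(69.7·8.7) = 53.4 m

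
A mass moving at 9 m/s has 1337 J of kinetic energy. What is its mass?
m = 2·KE/v² = 2·1337/(9)² = 33.01 kg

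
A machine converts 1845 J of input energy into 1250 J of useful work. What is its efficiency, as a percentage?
η = W_out/W_in = 1250/1845 = 67.75%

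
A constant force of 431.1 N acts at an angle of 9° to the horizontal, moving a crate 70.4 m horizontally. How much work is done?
W = F·d·cosθ = (431.1)(70.4)cos(9°) = 29980 J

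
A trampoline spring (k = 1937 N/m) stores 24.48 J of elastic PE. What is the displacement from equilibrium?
x = √(2·PE/k) = √(2·24.48/1937) = 0.159 m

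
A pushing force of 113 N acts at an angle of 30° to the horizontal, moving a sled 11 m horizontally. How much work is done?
W = F·d·cosθ = (113)(11)cos(30°) = 1076 J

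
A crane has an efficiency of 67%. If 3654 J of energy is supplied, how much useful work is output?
W_out = η·W_in = 0.67·3654 = 2448.18 J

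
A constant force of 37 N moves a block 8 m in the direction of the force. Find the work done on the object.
W = F·d = (37)(8) = 296.0 J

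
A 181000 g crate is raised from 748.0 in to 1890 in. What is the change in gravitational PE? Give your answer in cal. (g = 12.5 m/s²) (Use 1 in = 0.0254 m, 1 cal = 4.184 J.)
Convert to SI: m = 181.0 kg, Δh = 29.0068 m
ΔPE = mgΔh = (181.0)(12.5)(29.0068) = 65627.9 J = 15690 cal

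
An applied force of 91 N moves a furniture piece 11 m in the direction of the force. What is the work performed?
W = F·d = (91)(11) = 1001 J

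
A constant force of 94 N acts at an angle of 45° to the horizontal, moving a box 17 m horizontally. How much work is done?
W = F·d·cosθ = (94)(17)cos(45°) = 1130 J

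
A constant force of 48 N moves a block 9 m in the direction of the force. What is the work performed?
W = F·d = (48)(9) = 432.0 J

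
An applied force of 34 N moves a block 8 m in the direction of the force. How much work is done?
W = F·d = (34)(8) = 272.0 J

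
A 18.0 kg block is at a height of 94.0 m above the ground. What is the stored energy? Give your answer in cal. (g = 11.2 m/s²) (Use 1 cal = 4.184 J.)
PE = mgh = (18.0)(11.2)(94.0) = 18950.4 J = 4529 cal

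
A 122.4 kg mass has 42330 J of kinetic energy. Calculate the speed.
v = √(2·KE/m) = √(2·42330/122.4) = 26.3 m/s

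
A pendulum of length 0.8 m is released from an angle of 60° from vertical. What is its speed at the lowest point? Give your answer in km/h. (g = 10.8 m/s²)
h = L(1 − cosθ) = 0.8(1 − cos60°) = 0.4 m
v = √(2gh) = √(2·10.8·0.4) = 2.93939 m/s = 10.58 km/h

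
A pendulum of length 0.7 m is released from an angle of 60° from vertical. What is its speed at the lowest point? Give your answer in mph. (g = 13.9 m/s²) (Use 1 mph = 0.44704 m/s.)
h = L(1 − cosθ) = 0.7(1 − cos60°) = 0.35 m
v = √(2gh) = √(2·13.9·0.35) = 3.11929 m/s = 6.978 mph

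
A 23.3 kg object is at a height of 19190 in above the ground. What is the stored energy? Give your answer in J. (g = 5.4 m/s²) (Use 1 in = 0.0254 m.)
Convert to SI: m = 23.3 kg, h = 487.426 m
PE = mgh = (23.3)(5.4)(487.426) = 61330 J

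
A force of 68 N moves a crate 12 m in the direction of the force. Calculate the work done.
W = F·d = (68)(12) = 816.0 J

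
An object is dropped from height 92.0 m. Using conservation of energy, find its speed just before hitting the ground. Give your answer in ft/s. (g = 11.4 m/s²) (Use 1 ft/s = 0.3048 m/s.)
mgh = ½mv² ⇒ v = √(2gh) = √(2·11.4·92.0) = 45.7996 m/s = 150.3 ft/s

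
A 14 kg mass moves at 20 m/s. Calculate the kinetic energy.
KE = ½mv² = ½(14)(20)² = 2800.0 J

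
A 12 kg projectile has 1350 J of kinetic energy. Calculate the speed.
v = √(2·KE/m) = √(2·1350/12) = 15.0 m/s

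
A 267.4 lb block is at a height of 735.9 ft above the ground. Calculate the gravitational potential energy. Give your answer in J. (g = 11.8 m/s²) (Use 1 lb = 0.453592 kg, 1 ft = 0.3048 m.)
Convert to SI: m = 121.291 kg, h = 224.302 m
PE = mgh = (121.291)(11.8)(224.302) = 321000 J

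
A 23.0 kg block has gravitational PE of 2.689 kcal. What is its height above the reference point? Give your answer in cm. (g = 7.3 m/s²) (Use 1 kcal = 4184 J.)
Convert to SI: m = 23.0 kg, PE = 11250.8 J
h = PE/(mg) = 11250.8/(23.0·7.3) = 67.0088 m = 6701 cm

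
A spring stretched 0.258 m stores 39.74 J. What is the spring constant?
k = 2·PE/x² = 2·39.74/(0.258)² = 1194 N/m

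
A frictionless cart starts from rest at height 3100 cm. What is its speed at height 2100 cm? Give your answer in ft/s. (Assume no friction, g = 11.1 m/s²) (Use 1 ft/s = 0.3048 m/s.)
Convert to SI: h₁−h₂ = 10.0 m
mgh₁ = mgh₂ + ½mv² ⇒ v = √(2g(h₁−h₂)) = √(2·11.1·10.0) = 14.8997 m/s = 48.88 ft/s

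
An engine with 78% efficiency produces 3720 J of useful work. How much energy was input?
W_in = W_out/η = 3720/0.78 = 4769 J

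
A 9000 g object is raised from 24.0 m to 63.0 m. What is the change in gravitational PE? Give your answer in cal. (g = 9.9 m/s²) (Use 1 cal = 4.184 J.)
Convert to SI: m = 9.0 kg, Δh = 39.0 m
ΔPE = mgΔh = (9.0)(9.9)(39.0) = 3474.9 J = 830.5 cal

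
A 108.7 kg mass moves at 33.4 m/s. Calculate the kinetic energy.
KE = ½mv² = ½(108.7)(33.4)² = 60630 J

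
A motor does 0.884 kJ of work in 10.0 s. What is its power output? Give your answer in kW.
Convert to SI: W = 884.0 J, t = 10.0 s
P = W/t = 884.0/10.0 = 88.4 W = 0.0884 kW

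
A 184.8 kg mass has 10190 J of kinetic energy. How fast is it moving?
v = √(2·KE/m) = √(2·10190/184.8) = 10.5 m/s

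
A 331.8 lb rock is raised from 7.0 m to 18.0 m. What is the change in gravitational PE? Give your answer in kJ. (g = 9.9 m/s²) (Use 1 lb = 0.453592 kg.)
Convert to SI: m = 150.502 kg, Δh = 11.0 m
ΔPE = mgΔh = (150.502)(9.9)(11.0) = 16389.6 J = 16.39 kJ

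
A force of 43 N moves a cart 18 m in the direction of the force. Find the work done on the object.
W = F·d = (43)(18) = 774.0 J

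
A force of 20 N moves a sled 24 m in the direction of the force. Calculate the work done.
W = F·d = (20)(24) = 480.0 J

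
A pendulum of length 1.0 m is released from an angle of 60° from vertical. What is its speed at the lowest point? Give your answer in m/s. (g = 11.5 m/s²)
h = L(1 − cosθ) = 1.0(1 − cos60°) = 0.5 m
v = √(2gh) = √(2·11.5·0.5) = 3.391 m/s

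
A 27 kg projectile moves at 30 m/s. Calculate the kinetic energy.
KE = ½mv² = ½(27)(30)² = 12150.0 J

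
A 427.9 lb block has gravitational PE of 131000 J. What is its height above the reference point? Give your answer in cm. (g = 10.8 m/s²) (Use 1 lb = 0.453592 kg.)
Convert to SI: m = 194.092 kg, PE = 131000 J
h = PE/(mg) = 131000/(194.092·10.8) = 62.4942 m = 6249 cm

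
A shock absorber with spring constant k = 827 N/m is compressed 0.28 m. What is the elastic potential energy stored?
PE = ½kx² = ½(827)(0.28)² = 32.42 J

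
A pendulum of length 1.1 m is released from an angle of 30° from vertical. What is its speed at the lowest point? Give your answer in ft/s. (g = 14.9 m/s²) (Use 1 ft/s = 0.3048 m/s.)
h = L(1 − cosθ) = 1.1(1 − cos30°) = 0.147372 m
v = √(2gh) = √(2·14.9·0.147372) = 2.09564 m/s = 6.875 ft/s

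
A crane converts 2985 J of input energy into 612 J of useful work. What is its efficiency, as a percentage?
η = W_out/W_in = 612/2985 = 20.5%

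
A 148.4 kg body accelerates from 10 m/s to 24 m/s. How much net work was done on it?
W = ΔKE = ½m(v₂² − v₁²) = ½(148.4)(24² − 10²) = 35319.2 J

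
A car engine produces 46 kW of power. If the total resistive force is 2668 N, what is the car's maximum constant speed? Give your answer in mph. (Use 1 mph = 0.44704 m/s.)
P = Fv ⇒ v = P/F = 46000 W/2668.0 N = 17.2414 m/s = 38.57 mph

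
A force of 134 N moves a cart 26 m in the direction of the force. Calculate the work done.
W = F·d = (134)(26) = 3484 J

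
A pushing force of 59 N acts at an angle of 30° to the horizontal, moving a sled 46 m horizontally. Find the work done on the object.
W = F·d·cosθ = (59)(46)cos(30°) = 2350 J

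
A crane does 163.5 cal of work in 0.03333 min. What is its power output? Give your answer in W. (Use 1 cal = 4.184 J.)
Convert to SI: W = 684.084 J, t = 1.9998 s
P = W/t = 684.084/1.9998 = 342.1 W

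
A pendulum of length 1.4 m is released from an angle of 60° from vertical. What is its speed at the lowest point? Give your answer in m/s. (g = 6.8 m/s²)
h = L(1 − cosθ) = 1.4(1 − cos60°) = 0.7 m
v = √(2gh) = √(2·6.8·0.7) = 3.085 m/s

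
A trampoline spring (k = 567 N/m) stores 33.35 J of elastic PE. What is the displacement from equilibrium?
x = √(2·PE/k) = √(2·33.35/567) = 0.343 m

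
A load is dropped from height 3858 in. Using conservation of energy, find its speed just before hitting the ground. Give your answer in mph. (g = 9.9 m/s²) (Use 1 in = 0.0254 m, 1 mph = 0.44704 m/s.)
Convert to SI: h = 97.9932 m
mgh = ½mv² ⇒ v = √(2gh) = √(2·9.9·97.9932) = 44.0484 m/s = 98.53 mph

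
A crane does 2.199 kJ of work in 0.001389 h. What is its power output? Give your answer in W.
Convert to SI: W = 2199.0 J, t = 5.0004 s
P = W/t = 2199.0/5.0004 = 439.8 W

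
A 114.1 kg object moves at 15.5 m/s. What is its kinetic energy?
KE = ½mv² = ½(114.1)(15.5)² = 13710 J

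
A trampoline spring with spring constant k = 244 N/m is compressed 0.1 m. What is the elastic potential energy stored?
PE = ½kx² = ½(244)(0.1)² = 1.22 J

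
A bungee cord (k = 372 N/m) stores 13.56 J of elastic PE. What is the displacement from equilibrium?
x = √(2·PE/k) = √(2·13.56/372) = 0.27 m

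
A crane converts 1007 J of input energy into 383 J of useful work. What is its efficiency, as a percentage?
η = W_out/W_in = 383/1007 = 38.03%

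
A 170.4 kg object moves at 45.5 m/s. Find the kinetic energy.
KE = ½mv² = ½(170.4)(45.5)² = 176400 J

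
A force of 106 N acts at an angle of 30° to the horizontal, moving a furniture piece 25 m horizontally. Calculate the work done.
W = F·d·cosθ = (106)(25)cos(30°) = 2295 J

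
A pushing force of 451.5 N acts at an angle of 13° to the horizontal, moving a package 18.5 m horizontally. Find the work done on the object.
W = F·d·cosθ = (451.5)(18.5)cos(13°) = 8139 J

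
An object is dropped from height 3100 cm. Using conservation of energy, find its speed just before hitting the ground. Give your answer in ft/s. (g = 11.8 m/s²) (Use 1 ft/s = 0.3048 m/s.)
Convert to SI: h = 31.0 m
mgh = ½mv² ⇒ v = √(2gh) = √(2·11.8·31.0) = 27.0481 m/s = 88.74 ft/s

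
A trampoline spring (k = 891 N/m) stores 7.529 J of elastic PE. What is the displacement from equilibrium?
x = √(2·PE/k) = √(2·7.529/891) = 0.13 m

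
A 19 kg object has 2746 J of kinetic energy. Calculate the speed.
v = √(2·KE/m) = √(2·2746/19) = 17.0 m/s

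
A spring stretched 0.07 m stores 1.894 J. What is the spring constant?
k = 2·PE/x² = 2·1.894/(0.07)² = 773.1 N/m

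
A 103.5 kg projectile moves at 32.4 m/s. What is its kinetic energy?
KE = ½mv² = ½(103.5)(32.4)² = 54330 J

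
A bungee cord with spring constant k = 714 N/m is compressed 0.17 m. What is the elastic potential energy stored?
PE = ½kx² = ½(714)(0.17)² = 10.32 J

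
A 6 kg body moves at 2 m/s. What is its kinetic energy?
KE = ½mv² = ½(6)(2)² = 12.0 J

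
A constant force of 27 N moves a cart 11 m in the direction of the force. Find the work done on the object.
W = F·d = (27)(11) = 297.0 J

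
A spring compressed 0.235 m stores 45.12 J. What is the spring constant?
k = 2·PE/x² = 2·45.12/(0.235)² = 1634 N/m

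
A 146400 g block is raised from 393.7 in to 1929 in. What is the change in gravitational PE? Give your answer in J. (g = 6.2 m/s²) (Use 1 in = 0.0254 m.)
Convert to SI: m = 146.4 kg, Δh = 38.9966 m
ΔPE = mgΔh = (146.4)(6.2)(38.9966) = 35400 J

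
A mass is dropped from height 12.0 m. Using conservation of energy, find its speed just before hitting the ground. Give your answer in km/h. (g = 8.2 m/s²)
mgh = ½mv² ⇒ v = √(2gh) = √(2·8.2·12.0) = 14.0285 m/s = 50.5 km/h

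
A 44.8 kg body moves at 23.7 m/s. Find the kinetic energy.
KE = ½mv² = ½(44.8)(23.7)² = 12580 J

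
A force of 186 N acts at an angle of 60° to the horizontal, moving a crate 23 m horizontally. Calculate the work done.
W = F·d·cosθ = (186)(23)cos(60°) = 2139 J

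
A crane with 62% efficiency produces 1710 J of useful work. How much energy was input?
W_in = W_out/η = 1710/0.62 = 2758 J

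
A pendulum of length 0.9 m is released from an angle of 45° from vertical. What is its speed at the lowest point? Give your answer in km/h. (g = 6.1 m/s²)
h = L(1 − cosθ) = 0.9(1 − cos45°) = 0.263604 m
v = √(2gh) = √(2·6.1·0.263604) = 1.79331 m/s = 6.456 km/h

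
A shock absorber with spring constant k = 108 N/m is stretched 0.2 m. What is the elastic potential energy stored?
PE = ½kx² = ½(108)(0.2)² = 2.16 J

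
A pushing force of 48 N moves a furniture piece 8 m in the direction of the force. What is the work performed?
W = F·d = (48)(8) = 384.0 J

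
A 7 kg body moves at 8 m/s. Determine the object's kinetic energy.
KE = ½mv² = ½(7)(8)² = 224.0 J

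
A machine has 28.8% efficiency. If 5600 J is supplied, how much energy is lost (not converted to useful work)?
W_lost = W_in(1 − η) = 5600·(1 − 0.288) = 3987 J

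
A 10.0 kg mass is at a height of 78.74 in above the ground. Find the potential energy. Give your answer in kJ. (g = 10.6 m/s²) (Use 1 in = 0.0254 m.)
Convert to SI: m = 10.0 kg, h = 2.0 m
PE = mgh = (10.0)(10.6)(2.0) = 212.0 J = 0.212 kJ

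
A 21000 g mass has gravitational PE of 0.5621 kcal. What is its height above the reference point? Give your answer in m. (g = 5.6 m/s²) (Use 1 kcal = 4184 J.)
Convert to SI: m = 21.0 kg, PE = 2351.83 J
h = PE/(mg) = 2351.83/(21.0·5.6) = 20.0 m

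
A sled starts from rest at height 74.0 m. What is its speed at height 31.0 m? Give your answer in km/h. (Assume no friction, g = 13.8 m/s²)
mgh₁ = mgh₂ + ½mv² ⇒ v = √(2g(h₁−h₂)) = √(2·13.8·43.0) = 34.45 m/s = 124.0 km/h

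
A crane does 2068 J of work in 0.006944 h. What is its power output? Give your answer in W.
Convert to SI: W = 2068.0 J, t = 24.9984 s
P = W/t = 2068.0/24.9984 = 82.73 W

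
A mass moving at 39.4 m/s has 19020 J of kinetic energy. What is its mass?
m = 2·KE/v² = 2·19020/(39.4)² = 24.5 kg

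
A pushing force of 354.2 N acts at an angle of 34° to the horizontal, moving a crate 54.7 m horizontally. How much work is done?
W = F·d·cosθ = (354.2)(54.7)cos(34°) = 16060 J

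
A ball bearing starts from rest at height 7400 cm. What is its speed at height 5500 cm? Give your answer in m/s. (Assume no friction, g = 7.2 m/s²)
Convert to SI: h₁−h₂ = 19.0 m
mgh₁ = mgh₂ + ½mv² ⇒ v = √(2g(h₁−h₂)) = √(2·7.2·19.0) = 16.54 m/s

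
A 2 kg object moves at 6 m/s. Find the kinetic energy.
KE = ½mv² = ½(2)(6)² = 36.0 J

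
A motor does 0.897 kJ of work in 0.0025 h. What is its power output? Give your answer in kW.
Convert to SI: W = 897.0 J, t = 9.0 s
P = W/t = 897.0/9.0 = 99.6667 W = 0.09967 kW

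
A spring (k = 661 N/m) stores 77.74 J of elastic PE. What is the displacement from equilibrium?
x = √(2·PE/k) = √(2·77.74/661) = 0.485 m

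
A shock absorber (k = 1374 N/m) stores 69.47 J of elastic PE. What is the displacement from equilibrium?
x = √(2·PE/k) = √(2·69.47/1374) = 0.318 m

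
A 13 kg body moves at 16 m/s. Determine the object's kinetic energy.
KE = ½mv² = ½(13)(16)² = 1664.0 J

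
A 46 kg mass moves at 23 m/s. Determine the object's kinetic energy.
KE = ½mv² = ½(46)(23)² = 12167.0 J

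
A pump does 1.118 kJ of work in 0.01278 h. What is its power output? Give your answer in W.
Convert to SI: W = 1118.0 J, t = 46.008 s
P = W/t = 1118.0/46.008 = 24.3 W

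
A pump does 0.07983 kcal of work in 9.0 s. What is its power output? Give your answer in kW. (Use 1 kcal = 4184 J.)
Convert to SI: W = 334.009 J, t = 9.0 s
P = W/t = 334.009/9.0 = 37.1121 W = 0.03711 kW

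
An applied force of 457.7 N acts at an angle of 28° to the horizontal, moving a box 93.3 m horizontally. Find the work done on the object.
W = F·d·cosθ = (457.7)(93.3)cos(28°) = 37700 J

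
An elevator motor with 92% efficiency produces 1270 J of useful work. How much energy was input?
W_in = W_out/η = 1270/0.92 = 1380 J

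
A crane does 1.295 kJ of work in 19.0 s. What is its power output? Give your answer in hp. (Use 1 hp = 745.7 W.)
Convert to SI: W = 1295.0 J, t = 19.0 s
P = W/t = 1295.0/19.0 = 68.1579 W = 0.0914 hp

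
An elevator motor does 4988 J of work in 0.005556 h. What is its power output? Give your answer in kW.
Convert to SI: W = 4988.0 J, t = 20.0016 s
P = W/t = 4988.0/20.0016 = 249.38 W = 0.2494 kW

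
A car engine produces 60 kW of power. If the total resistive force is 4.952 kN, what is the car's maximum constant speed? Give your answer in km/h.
Convert to SI: F = 4952.0 N
P = Fv ⇒ v = P/F = 60000 W/4952.0 N = 12.1163 m/s = 43.62 km/h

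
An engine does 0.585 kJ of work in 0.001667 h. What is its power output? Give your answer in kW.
Convert to SI: W = 585.0 J, t = 6.0012 s
P = W/t = 585.0/6.0012 = 97.4805 W = 0.09748 kW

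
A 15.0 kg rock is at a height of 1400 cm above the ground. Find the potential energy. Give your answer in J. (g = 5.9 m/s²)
Convert to SI: m = 15.0 kg, h = 14.0 m
PE = mgh = (15.0)(5.9)(14.0) = 1239 J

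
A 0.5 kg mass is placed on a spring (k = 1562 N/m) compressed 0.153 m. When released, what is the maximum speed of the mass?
½kx² = ½mv² ⇒ v = x√(k/m) = (0.153)√(1562/0.5) = 8.552 m/s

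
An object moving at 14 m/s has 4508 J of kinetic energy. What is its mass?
m = 2·KE/v² = 2·4508/(14)² = 46.0 kg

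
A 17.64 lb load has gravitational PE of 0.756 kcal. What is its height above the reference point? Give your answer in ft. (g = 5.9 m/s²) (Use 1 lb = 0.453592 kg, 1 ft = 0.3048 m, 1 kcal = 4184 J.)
Convert to SI: m = 8.00136 kg, PE = 3163.1 J
h = PE/(mg) = 3163.1/(8.00136·5.9) = 67.0035 m = 219.8 ft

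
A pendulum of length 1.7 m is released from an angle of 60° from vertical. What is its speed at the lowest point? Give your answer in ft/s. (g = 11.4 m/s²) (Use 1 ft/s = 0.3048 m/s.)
h = L(1 − cosθ) = 1.7(1 − cos60°) = 0.85 m
v = √(2gh) = √(2·11.4·0.85) = 4.40227 m/s = 14.44 ft/s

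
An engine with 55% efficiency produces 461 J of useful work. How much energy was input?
W_in = W_out/η = 461/0.55 = 838.2 J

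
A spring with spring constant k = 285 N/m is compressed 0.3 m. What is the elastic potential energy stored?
PE = ½kx² = ½(285)(0.3)² = 12.83 J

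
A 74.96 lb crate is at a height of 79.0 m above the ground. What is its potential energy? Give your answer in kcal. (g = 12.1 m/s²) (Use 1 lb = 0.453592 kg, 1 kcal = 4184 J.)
Convert to SI: m = 34.0013 kg, h = 79.0 m
PE = mgh = (34.0013)(12.1)(79.0) = 32501.8 J = 7.768 kcal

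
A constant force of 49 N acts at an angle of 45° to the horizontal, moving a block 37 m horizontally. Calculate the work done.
W = F·d·cosθ = (49)(37)cos(45°) = 1282 J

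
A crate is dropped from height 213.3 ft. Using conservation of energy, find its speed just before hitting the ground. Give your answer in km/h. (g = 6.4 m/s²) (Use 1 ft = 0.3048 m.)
Convert to SI: h = 65.0138 m
mgh = ½mv² ⇒ v = √(2gh) = √(2·6.4·65.0138) = 28.8475 m/s = 103.9 km/h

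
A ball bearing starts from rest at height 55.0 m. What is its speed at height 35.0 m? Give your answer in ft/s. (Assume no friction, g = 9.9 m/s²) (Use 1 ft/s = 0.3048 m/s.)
mgh₁ = mgh₂ + ½mv² ⇒ v = √(2g(h₁−h₂)) = √(2·9.9·20.0) = 19.8997 m/s = 65.29 ft/s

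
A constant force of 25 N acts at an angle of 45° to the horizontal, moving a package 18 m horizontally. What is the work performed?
W = F·d·cosθ = (25)(18)cos(45°) = 318.2 J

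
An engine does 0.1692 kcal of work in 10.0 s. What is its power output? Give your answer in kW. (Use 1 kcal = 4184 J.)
Convert to SI: W = 707.933 J, t = 10.0 s
P = W/t = 707.933/10.0 = 70.7933 W = 0.07079 kW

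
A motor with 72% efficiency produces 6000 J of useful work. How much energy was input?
W_in = W_out/η = 6000/0.72 = 8333 J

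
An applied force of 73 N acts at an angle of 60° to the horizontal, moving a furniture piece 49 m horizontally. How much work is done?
W = F·d·cosθ = (73)(49)cos(60°) = 1789 J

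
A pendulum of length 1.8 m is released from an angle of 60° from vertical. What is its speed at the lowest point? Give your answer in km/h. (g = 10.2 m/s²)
h = L(1 − cosθ) = 1.8(1 − cos60°) = 0.9 m
v = √(2gh) = √(2·10.2·0.9) = 4.28486 m/s = 15.43 km/h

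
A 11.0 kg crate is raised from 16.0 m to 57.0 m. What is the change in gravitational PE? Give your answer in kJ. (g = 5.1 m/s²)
ΔPE = mgΔh = (11.0)(5.1)(41.0) = 2300.1 J = 2.3 kJ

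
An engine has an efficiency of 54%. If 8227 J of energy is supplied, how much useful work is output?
W_out = η·W_in = 0.54·8227 = 4442.58 J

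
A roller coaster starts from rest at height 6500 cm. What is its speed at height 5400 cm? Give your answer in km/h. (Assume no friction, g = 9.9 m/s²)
Convert to SI: h₁−h₂ = 11.0 m
mgh₁ = mgh₂ + ½mv² ⇒ v = √(2g(h₁−h₂)) = √(2·9.9·11.0) = 14.758 m/s = 53.13 km/h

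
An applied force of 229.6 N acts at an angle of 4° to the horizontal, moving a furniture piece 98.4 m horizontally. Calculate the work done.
W = F·d·cosθ = (229.6)(98.4)cos(4°) = 22540 J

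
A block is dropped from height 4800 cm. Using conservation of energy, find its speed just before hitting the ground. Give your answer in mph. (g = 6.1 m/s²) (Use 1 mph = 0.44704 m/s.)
Convert to SI: h = 48.0 m
mgh = ½mv² ⇒ v = √(2gh) = √(2·6.1·48.0) = 24.1992 m/s = 54.13 mph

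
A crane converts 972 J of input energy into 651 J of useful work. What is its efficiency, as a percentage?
η = W_out/W_in = 651/972 = 66.98%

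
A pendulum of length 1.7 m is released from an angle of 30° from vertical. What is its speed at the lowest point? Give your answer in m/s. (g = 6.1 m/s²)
h = L(1 − cosθ) = 1.7(1 − cos30°) = 0.227757 m
v = √(2gh) = √(2·6.1·0.227757) = 1.667 m/s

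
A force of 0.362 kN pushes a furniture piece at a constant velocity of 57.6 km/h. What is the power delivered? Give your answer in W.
Convert to SI: F = 362.0 N, v = 16.0 m/s
P = Fv = (362.0)(16.0) = 5792 W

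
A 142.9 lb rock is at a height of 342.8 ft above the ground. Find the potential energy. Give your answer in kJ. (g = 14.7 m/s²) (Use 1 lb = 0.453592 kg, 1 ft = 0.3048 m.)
Convert to SI: m = 64.8183 kg, h = 104.485 m
PE = mgh = (64.8183)(14.7)(104.485) = 99556.8 J = 99.56 kJ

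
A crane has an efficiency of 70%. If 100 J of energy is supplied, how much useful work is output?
W_out = η·W_in = 0.7·100 = 70.0 J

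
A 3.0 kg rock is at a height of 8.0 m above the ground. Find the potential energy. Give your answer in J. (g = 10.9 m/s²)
PE = mgh = (3.0)(10.9)(8.0) = 261.6 J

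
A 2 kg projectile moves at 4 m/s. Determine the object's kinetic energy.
KE = ½mv² = ½(2)(4)² = 16.0 J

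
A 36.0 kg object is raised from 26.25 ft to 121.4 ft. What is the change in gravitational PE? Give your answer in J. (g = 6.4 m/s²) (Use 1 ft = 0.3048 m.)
Convert to SI: m = 36.0 kg, Δh = 29.0017 m
ΔPE = mgΔh = (36.0)(6.4)(29.0017) = 6682 J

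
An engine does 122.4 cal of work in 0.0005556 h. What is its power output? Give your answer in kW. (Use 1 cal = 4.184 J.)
Convert to SI: W = 512.122 J, t = 2.00016 s
P = W/t = 512.122/2.00016 = 256.04 W = 0.256 kW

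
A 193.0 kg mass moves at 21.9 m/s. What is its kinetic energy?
KE = ½mv² = ½(193.0)(21.9)² = 46280 J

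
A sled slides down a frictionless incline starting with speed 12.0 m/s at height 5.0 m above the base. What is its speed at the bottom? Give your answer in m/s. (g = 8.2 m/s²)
½mv₀² + mgh = ½mv² ⇒ v = √(v₀² + 2gh) = √(12.0² + 2·8.2·5.0) = 15.03 m/s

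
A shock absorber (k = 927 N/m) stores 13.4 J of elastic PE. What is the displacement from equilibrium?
x = √(2·PE/k) = √(2·13.4/927) = 0.17 m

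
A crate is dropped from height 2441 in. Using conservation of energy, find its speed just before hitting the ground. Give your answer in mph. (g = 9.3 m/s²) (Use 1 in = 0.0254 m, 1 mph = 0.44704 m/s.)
Convert to SI: h = 62.0014 m
mgh = ½mv² ⇒ v = √(2gh) = √(2·9.3·62.0014) = 33.9592 m/s = 75.96 mph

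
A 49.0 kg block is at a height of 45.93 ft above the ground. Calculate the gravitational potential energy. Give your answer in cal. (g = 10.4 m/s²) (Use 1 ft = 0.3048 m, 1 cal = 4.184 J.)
Convert to SI: m = 49.0 kg, h = 13.9995 m
PE = mgh = (49.0)(10.4)(13.9995) = 7134.13 J = 1705 cal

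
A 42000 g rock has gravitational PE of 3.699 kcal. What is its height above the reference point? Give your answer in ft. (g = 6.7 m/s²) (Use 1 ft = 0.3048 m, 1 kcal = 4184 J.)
Convert to SI: m = 42.0 kg, PE = 15476.6 J
h = PE/(mg) = 15476.6/(42.0·6.7) = 54.9986 m = 180.4 ft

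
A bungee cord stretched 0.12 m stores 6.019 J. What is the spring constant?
k = 2·PE/x² = 2·6.019/(0.12)² = 836.0 N/m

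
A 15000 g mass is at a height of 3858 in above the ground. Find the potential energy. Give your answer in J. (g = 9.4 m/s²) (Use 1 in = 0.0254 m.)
Convert to SI: m = 15.0 kg, h = 97.9932 m
PE = mgh = (15.0)(9.4)(97.9932) = 13820 J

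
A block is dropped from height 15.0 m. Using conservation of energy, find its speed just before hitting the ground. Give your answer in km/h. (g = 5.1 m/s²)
mgh = ½mv² ⇒ v = √(2gh) = √(2·5.1·15.0) = 12.3693 m/s = 44.53 km/h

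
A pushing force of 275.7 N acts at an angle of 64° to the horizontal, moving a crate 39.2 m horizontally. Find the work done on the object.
W = F·d·cosθ = (275.7)(39.2)cos(64°) = 4738 J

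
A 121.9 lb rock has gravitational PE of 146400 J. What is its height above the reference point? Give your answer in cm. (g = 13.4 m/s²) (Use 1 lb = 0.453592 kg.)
Convert to SI: m = 55.2929 kg, PE = 146400 J
h = PE/(mg) = 146400/(55.2929·13.4) = 197.591 m = 19760 cm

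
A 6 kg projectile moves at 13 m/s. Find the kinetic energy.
KE = ½mv² = ½(6)(13)² = 507.0 J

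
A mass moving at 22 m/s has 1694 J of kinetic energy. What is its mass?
m = 2·KE/v² = 2·1694/(22)² = 7.0 kg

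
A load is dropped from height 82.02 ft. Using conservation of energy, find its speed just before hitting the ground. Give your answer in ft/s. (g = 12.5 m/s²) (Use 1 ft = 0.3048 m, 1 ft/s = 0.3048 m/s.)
Convert to SI: h = 24.9997 m
mgh = ½mv² ⇒ v = √(2gh) = √(2·12.5·24.9997) = 24.9998 m/s = 82.02 ft/s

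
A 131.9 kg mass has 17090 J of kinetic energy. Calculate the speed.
v = √(2·KE/m) = √(2·17090/131.9) = 16.1 m/s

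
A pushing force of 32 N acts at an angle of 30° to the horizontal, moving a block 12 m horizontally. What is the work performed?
W = F·d·cosθ = (32)(12)cos(30°) = 332.6 J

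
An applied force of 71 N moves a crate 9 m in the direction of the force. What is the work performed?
W = F·d = (71)(9) = 639.0 J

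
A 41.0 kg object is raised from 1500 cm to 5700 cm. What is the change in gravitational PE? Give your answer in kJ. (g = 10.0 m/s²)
Convert to SI: m = 41.0 kg, Δh = 42.0 m
ΔPE = mgΔh = (41.0)(10.0)(42.0) = 17220.0 J = 17.22 kJ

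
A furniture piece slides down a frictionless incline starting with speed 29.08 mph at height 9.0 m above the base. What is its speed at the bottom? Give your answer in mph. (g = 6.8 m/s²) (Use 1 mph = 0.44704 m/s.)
Convert to SI: v₀ = 12.9999 m/s, h = 9.0 m
½mv₀² + mgh = ½mv² ⇒ v = √(v₀² + 2gh) = √(12.9999² + 2·6.8·9.0) = 17.0704 m/s = 38.19 mph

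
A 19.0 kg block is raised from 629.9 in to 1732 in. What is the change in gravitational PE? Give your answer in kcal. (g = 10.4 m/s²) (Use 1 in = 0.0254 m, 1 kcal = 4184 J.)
Convert to SI: m = 19.0 kg, Δh = 27.9933 m
ΔPE = mgΔh = (19.0)(10.4)(27.9933) = 5531.48 J = 1.322 kcal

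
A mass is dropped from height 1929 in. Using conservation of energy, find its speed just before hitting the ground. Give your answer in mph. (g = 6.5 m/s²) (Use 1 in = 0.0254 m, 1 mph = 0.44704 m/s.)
Convert to SI: h = 48.9966 m
mgh = ½mv² ⇒ v = √(2gh) = √(2·6.5·48.9966) = 25.238 m/s = 56.46 mph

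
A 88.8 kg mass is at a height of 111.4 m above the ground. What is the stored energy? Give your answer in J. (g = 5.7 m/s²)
PE = mgh = (88.8)(5.7)(111.4) = 56390 J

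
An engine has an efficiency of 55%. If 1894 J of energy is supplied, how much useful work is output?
W_out = η·W_in = 0.55·1894 = 1041.7 J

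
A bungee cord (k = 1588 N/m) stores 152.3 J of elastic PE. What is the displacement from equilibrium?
x = √(2·PE/k) = √(2·152.3/1588) = 0.438 m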